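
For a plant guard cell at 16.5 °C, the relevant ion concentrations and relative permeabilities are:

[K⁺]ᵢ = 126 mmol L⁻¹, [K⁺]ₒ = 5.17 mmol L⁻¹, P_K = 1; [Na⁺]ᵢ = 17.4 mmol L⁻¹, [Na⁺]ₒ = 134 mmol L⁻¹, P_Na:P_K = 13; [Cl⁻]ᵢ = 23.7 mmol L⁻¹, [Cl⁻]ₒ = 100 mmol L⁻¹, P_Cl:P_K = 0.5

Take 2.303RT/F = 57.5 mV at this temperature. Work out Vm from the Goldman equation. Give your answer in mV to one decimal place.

Vm = 57.5 · log₁₀[(Σ P·[cation]ₒ + Σ P·[anion]ᵢ) / (Σ P·[cation]ᵢ + Σ P·[anion]ₒ)]
Numerator = 1×5.17 + 13×134 + 0.5×23.7 = 1759
Denominator = 1×126 + 13×17.4 + 0.5×100 = 402.2
Vm = 57.5 · log₁₀(4.3735) = 57.5 × (0.6408) = 36.85 mV

36.8 mV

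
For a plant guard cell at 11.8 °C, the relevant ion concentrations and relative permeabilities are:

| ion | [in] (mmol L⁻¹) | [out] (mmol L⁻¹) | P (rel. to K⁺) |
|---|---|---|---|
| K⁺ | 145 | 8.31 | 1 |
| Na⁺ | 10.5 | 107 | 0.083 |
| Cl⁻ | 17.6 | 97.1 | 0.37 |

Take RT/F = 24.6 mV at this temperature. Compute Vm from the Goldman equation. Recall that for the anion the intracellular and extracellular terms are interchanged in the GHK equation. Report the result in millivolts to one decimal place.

Vm = 24.6 · ln[(Σ P·[cation]ₒ + Σ P·[anion]ᵢ) / (Σ P·[cation]ᵢ + Σ P·[anion]ₒ)]
Numerator = 1×8.31 + 0.083×107 + 0.37×17.6 = 23.7
Denominator = 1×145 + 0.083×10.5 + 0.37×97.1 = 181.8
Vm = 24.6 · ln(0.13038) = 24.6 × (-2.0373) = -50.12 mV

-50.1 mV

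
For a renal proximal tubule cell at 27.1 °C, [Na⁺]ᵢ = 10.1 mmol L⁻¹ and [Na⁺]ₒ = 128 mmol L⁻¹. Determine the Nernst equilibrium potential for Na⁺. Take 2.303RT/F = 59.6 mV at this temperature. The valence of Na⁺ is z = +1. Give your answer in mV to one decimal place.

65.7 mV

E = (59.6/z) · log₁₀([Na⁺]_out/[Na⁺]_in) with z = +1.
= (59.6/1) · log₁₀(128/10.1) = 59.60 · log₁₀(12.67)
= 59.60 · (1.1029) = 65.73 mV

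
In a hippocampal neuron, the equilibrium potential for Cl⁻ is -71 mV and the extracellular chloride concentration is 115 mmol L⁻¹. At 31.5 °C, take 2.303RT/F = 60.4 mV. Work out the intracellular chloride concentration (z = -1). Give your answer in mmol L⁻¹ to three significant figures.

Nernst: E = (60.4/-1) · log₁₀([out]/[in]), so log₁₀([out]/[in]) = -71.0 × -1 / 60.4 = 1.1755.
[out]/[in] = 10^(1.1755) = 14.98.
[in] = 115 / 14.98 = 7.677 mmol L⁻¹.

7.68 mmol L⁻¹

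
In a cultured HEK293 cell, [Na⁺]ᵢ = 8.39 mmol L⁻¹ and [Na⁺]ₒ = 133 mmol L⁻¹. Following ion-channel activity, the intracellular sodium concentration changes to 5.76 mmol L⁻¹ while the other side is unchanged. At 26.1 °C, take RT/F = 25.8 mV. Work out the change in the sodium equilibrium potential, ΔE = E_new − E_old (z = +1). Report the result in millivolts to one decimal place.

9.7 mV

E_old = (25.8/1)·ln(133/8.39) = 71.29 mV
E_new = (25.8/1)·ln(133/5.76) = 81.00 mV
ΔE = 81.00 − (71.29) = 9.70 mV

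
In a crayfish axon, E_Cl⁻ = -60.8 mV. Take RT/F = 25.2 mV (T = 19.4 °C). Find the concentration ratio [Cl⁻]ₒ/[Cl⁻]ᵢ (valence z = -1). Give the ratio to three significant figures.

11.2

ln([out]/[in]) = E·z/(25.2) = -60.8 × -1 / 25.2 = 2.4127
[out]/[in] = e^(2.4127) = 11.16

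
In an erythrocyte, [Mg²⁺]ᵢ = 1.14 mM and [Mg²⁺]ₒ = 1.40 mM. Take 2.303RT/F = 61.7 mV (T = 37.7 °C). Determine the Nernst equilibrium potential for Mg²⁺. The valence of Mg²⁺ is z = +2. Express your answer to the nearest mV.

3 mV

E = (61.7/z) · log₁₀([Mg²⁺]_out/[Mg²⁺]_in) with z = +2.
= (61.7/2) · log₁₀(1.40/1.14) = 30.85 · log₁₀(1.228)
= 30.85 · (0.0892) = 2.75 mV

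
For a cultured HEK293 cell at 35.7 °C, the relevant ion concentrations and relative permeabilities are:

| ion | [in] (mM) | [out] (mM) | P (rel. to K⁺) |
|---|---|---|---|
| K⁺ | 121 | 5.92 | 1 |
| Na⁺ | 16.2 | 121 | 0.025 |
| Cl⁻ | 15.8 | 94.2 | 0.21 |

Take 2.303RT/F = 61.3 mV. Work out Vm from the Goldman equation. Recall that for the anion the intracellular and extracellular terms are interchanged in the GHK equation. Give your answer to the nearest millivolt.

Vm = 61.3 · log₁₀[(Σ P·[cation]ₒ + Σ P·[anion]ᵢ) / (Σ P·[cation]ᵢ + Σ P·[anion]ₒ)]
Numerator = 1×5.92 + 0.025×121 + 0.21×15.8 = 12.26
Denominator = 1×121 + 0.025×16.2 + 0.21×94.2 = 141.2
Vm = 61.3 · log₁₀(0.086856) = 61.3 × (-1.0612) = -65.05 mV

-65 mV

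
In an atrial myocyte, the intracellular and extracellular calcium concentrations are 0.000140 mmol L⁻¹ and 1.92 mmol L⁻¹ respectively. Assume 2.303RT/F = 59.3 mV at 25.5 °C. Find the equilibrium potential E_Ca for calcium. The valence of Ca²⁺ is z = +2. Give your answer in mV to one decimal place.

122.7 mV

E = (59.3/z) · log₁₀([Ca²⁺]_out/[Ca²⁺]_in) with z = +2.
= (59.3/2) · log₁₀(1.92/0.000140) = 29.65 · log₁₀(1.371e+04)
= 29.65 · (4.1372) = 122.67 mV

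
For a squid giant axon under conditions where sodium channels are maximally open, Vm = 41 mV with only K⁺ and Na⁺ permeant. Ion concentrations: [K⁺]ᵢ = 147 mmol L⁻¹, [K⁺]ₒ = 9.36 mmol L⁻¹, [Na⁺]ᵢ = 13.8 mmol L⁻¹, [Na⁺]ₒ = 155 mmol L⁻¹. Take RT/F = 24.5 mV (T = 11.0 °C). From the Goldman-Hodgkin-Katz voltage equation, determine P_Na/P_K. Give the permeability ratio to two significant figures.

9.5

Let α = P_Na/P_K. GHK: Vm = 24.5·ln[(Kₒ + α·Naₒ)/(Kᵢ + α·Naᵢ)].
e^(Vm/24.5) = e^(41.0/24.5) = 5.3306
So 5.3306·(Kᵢ + α·Naᵢ) = Kₒ + α·Naₒ → α = (5.3306·147.0 − 9.36) / (155.0 − 5.3306·13.8)
α = (783.6 − 9.36) / (155.0 − 73.56) = 774.2/81.44 = 9.507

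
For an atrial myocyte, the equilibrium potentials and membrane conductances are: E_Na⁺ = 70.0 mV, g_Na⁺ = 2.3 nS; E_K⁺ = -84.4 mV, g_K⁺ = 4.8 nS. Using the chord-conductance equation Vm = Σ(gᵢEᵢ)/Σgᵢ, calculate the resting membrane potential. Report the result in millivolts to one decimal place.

-34.4 mV

Σ gᵢEᵢ = 2.3·(70.0) + 4.8·(-84.4) = -244.12
Σ gᵢ = 2.3 + 4.8 = 7.1
Vm = -244.12 / 7.1 = -34.38 mV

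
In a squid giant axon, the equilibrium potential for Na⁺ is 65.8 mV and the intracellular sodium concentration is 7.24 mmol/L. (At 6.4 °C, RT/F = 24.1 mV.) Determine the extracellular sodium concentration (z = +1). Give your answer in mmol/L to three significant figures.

111 mmol/L

Nernst: E = (24.1/1) · ln([out]/[in]), so ln([out]/[in]) = 65.8 × 1 / 24.1 = 2.7303.
[out]/[in] = e^(2.7303) = 15.34.
[out] = 15.34 × 7.24 = 111 mmol/L.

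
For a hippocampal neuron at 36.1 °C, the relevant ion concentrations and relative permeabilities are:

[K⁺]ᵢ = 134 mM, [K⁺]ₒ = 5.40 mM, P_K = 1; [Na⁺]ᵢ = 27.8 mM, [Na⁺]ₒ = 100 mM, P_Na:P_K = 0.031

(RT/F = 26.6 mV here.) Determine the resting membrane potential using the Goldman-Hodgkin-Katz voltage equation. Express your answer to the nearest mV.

-74 mV

Vm = 26.6 · ln[(Σ P·[cation]ₒ + Σ P·[anion]ᵢ) / (Σ P·[cation]ᵢ + Σ P·[anion]ₒ)]
Numerator = 1×5.40 + 0.031×100 = 8.5
Denominator = 1×134 + 0.031×27.8 = 134.9
Vm = 26.6 · ln(0.063027) = 26.6 × (-2.7642) = -73.53 mV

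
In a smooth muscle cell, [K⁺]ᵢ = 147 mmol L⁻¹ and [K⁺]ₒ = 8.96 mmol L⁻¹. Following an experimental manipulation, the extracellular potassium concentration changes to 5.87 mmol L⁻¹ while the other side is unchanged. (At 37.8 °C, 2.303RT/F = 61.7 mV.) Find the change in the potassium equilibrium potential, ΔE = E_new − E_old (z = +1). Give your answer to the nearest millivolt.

E_old = (61.7/1)·log₁₀(8.96/147) = -74.97 mV
E_new = (61.7/1)·log₁₀(5.87/147) = -86.30 mV
ΔE = -86.30 − (-74.97) = -11.33 mV

-11 mV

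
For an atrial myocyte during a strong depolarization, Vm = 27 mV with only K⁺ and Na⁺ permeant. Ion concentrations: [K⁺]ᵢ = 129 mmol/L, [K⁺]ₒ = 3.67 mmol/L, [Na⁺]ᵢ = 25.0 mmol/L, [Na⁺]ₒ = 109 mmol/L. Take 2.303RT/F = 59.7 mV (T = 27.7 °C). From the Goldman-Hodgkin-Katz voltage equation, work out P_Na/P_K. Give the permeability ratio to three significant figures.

9.48

Let α = P_Na/P_K. GHK: Vm = 59.7·log₁₀[(Kₒ + α·Naₒ)/(Kᵢ + α·Naᵢ)].
10^(Vm/59.7) = 10^(27.0/59.7) = 2.8331
So 2.8331·(Kᵢ + α·Naᵢ) = Kₒ + α·Naₒ → α = (2.8331·129.0 − 3.67) / (109.0 − 2.8331·25.0)
α = (365.5 − 3.67) / (109.0 − 70.83) = 361.8/38.17 = 9.478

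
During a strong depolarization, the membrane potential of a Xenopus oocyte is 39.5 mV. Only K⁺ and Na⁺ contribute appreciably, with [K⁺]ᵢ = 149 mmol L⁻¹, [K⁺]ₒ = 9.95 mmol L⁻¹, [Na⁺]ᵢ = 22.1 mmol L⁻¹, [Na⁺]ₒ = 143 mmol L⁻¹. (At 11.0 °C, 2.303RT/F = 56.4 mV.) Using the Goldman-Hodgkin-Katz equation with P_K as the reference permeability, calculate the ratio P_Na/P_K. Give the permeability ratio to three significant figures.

Let α = P_Na/P_K. GHK: Vm = 56.4·log₁₀[(Kₒ + α·Naₒ)/(Kᵢ + α·Naᵢ)].
10^(Vm/56.4) = 10^(39.5/56.4) = 5.016
So 5.016·(Kᵢ + α·Naᵢ) = Kₒ + α·Naₒ → α = (5.016·149.0 − 9.95) / (143.0 − 5.016·22.1)
α = (747.4 − 9.95) / (143.0 − 110.9) = 737.4/32.15 = 22.94

22.9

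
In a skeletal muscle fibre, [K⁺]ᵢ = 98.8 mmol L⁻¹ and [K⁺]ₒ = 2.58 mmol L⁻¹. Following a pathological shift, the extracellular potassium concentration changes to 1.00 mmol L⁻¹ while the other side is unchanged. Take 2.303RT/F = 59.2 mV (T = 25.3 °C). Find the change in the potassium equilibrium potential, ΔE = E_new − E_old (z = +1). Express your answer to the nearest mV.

-24 mV

E_old = (59.2/1)·log₁₀(2.58/98.8) = -93.72 mV
E_new = (59.2/1)·log₁₀(1.00/98.8) = -118.09 mV
ΔE = -118.09 − (-93.72) = -24.37 mV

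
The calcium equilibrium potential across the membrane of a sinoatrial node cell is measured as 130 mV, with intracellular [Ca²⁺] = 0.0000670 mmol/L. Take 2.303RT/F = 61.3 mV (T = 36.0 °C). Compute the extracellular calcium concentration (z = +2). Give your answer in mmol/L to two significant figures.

1.2 mmol/L

Nernst: E = (61.3/2) · log₁₀([out]/[in]), so log₁₀([out]/[in]) = 130.0 × 2 / 61.3 = 4.2414.
[out]/[in] = 10^(4.2414) = 1.744e+04.
[out] = 1.744e+04 × 0.0000670 = 1.168 mmol/L.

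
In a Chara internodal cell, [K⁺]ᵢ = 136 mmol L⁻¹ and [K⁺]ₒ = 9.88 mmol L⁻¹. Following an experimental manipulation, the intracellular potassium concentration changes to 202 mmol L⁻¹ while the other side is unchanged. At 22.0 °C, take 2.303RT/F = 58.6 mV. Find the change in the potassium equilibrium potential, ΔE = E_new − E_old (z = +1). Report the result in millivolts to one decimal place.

-10.1 mV

E_old = (58.6/1)·log₁₀(9.88/136) = -66.73 mV
E_new = (58.6/1)·log₁₀(9.88/202) = -76.80 mV
ΔE = -76.80 − (-66.73) = -10.07 mV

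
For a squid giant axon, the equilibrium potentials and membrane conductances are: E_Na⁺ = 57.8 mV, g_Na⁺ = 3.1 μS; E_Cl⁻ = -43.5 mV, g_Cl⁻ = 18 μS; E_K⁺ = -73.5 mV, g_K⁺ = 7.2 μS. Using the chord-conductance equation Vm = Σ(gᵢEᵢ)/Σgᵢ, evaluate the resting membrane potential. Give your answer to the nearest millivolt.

Σ gᵢEᵢ = 3.1·(57.8) + 18·(-43.5) + 7.2·(-73.5) = -1133.02
Σ gᵢ = 3.1 + 18 + 7.2 = 28.3
Vm = -1133.02 / 28.3 = -40.04 mV

-40 mV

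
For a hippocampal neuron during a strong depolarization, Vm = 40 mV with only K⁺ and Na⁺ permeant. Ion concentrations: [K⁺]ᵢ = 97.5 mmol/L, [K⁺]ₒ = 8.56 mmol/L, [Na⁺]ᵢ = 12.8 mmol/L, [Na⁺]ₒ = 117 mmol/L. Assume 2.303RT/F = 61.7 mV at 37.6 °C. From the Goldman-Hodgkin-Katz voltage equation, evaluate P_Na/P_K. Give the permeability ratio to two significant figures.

Let α = P_Na/P_K. GHK: Vm = 61.7·log₁₀[(Kₒ + α·Naₒ)/(Kᵢ + α·Naᵢ)].
10^(Vm/61.7) = 10^(40.0/61.7) = 4.4494
So 4.4494·(Kᵢ + α·Naᵢ) = Kₒ + α·Naₒ → α = (4.4494·97.5 − 8.56) / (117.0 − 4.4494·12.8)
α = (433.8 − 8.56) / (117.0 − 56.95) = 425.3/60.05 = 7.082

7.1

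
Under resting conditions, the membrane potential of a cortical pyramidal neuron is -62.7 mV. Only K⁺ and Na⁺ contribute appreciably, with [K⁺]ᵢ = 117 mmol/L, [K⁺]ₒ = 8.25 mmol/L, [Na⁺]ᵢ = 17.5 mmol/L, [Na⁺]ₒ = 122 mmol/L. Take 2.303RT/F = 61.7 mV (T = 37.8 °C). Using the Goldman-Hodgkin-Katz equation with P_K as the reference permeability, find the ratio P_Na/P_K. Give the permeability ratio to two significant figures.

Let α = P_Na/P_K. GHK: Vm = 61.7·log₁₀[(Kₒ + α·Naₒ)/(Kᵢ + α·Naᵢ)].
10^(Vm/61.7) = 10^(-62.7/61.7) = 0.096337
So 0.096337·(Kᵢ + α·Naᵢ) = Kₒ + α·Naₒ → α = (0.096337·117.0 − 8.25) / (122.0 − 0.096337·17.5)
α = (11.27 − 8.25) / (122.0 − 1.686) = 3.021/120.3 = 0.02511

0.025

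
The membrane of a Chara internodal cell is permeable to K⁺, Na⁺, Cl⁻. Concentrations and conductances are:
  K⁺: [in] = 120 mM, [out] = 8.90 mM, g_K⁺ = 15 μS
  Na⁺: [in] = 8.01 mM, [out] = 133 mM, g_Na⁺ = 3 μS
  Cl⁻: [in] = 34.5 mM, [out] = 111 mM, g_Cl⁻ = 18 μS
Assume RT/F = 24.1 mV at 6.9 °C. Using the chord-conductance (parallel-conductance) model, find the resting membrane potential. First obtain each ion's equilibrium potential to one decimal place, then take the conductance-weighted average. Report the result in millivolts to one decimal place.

E_K⁺ = (24.1/1)·ln(8.90/120) = -62.7 mV
E_Na⁺ = (24.1/1)·ln(133/8.01) = 67.7 mV
E_Cl⁻ = (24.1/-1)·ln(111/34.5) = -28.2 mV
Vm = (Σ gᵢEᵢ)/(Σ gᵢ) = (15·-62.7 + 3·67.7 + 18·-28.2) / (15 + 3 + 18)
= -1245.00 / 36 = -34.58 mV

-34.6 mV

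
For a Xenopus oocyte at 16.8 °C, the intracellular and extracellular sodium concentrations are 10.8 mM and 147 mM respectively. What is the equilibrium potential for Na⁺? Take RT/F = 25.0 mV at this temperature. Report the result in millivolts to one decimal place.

65.3 mV

E = (25.0/z) · ln([Na⁺]_out/[Na⁺]_in) with z = +1.
= (25.0/1) · ln(147/10.8) = 25.00 · ln(13.61)
= 25.00 · (2.6109) = 65.27 mV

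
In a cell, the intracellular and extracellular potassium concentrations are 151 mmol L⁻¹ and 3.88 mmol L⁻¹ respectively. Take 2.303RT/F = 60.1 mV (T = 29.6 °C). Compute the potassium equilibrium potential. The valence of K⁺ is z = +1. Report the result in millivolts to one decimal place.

-95.6 mV

E = (60.1/z) · log₁₀([K⁺]_out/[K⁺]_in) with z = +1.
= (60.1/1) · log₁₀(3.88/151) = 60.10 · log₁₀(0.0257)
= 60.10 · (-1.5901) = -95.57 mV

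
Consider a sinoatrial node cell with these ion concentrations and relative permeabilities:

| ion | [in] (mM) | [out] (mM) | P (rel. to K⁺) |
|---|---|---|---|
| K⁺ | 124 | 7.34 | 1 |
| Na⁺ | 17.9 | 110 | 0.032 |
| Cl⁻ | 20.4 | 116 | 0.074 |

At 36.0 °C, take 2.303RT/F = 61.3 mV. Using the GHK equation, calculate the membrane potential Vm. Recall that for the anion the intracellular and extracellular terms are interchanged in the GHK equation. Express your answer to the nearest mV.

Vm = 61.3 · log₁₀[(Σ P·[cation]ₒ + Σ P·[anion]ᵢ) / (Σ P·[cation]ᵢ + Σ P·[anion]ₒ)]
Numerator = 1×7.34 + 0.032×110 + 0.074×20.4 = 12.37
Denominator = 1×124 + 0.032×17.9 + 0.074×116 = 133.2
Vm = 61.3 · log₁₀(0.092895) = 61.3 × (-1.0320) = -63.26 mV

-63 mV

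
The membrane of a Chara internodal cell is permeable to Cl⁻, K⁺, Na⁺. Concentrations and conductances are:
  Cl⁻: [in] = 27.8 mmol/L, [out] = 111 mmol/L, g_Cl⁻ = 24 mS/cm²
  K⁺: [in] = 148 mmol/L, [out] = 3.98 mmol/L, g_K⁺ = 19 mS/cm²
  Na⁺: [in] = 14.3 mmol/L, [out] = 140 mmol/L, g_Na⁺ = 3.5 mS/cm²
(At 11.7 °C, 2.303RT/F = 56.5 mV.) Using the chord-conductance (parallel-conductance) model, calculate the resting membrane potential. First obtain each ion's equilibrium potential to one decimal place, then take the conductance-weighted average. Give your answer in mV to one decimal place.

E_Cl⁻ = (56.5/-1)·log₁₀(111/27.8) = -34.0 mV
E_K⁺ = (56.5/1)·log₁₀(3.98/148) = -88.7 mV
E_Na⁺ = (56.5/1)·log₁₀(140/14.3) = 56.0 mV
Vm = (Σ gᵢEᵢ)/(Σ gᵢ) = (24·-34.0 + 19·-88.7 + 3.5·56.0) / (24 + 19 + 3.5)
= -2305.30 / 46.5 = -49.58 mV

-49.6 mV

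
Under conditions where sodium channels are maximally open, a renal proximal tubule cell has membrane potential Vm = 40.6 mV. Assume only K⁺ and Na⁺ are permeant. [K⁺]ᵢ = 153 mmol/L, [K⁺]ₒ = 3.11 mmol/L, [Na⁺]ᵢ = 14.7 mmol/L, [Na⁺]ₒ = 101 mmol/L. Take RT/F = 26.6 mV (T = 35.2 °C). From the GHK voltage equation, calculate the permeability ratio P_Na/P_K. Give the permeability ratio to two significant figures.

21

Let α = P_Na/P_K. GHK: Vm = 26.6·ln[(Kₒ + α·Naₒ)/(Kᵢ + α·Naᵢ)].
e^(Vm/26.6) = e^(40.6/26.6) = 4.6012
So 4.6012·(Kᵢ + α·Naᵢ) = Kₒ + α·Naₒ → α = (4.6012·153.0 − 3.11) / (101.0 − 4.6012·14.7)
α = (704 − 3.11) / (101.0 − 67.64) = 700.9/33.36 = 21.01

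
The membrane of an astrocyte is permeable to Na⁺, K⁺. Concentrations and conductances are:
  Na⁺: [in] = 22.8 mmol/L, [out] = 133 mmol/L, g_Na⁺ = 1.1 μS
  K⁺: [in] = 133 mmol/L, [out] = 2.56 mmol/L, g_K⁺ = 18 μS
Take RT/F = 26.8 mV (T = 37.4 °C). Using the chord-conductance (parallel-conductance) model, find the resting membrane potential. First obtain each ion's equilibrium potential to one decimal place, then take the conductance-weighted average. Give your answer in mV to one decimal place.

-97.1 mV

E_Na⁺ = (26.8/1)·ln(133/22.8) = 47.3 mV
E_K⁺ = (26.8/1)·ln(2.56/133) = -105.9 mV
Vm = (Σ gᵢEᵢ)/(Σ gᵢ) = (1.1·47.3 + 18·-105.9) / (1.1 + 18)
= -1854.17 / 19.1 = -97.08 mV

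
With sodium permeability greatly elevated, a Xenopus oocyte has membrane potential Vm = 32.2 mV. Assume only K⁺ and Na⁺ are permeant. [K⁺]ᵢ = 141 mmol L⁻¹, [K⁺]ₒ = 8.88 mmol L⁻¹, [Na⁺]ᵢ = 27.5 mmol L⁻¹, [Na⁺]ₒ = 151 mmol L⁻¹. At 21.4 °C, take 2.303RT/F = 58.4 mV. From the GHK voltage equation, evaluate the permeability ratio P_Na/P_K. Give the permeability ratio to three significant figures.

Let α = P_Na/P_K. GHK: Vm = 58.4·log₁₀[(Kₒ + α·Naₒ)/(Kᵢ + α·Naᵢ)].
10^(Vm/58.4) = 10^(32.2/58.4) = 3.5593
So 3.5593·(Kᵢ + α·Naᵢ) = Kₒ + α·Naₒ → α = (3.5593·141.0 − 8.88) / (151.0 − 3.5593·27.5)
α = (501.9 − 8.88) / (151.0 − 97.88) = 493/53.12 = 9.281

9.28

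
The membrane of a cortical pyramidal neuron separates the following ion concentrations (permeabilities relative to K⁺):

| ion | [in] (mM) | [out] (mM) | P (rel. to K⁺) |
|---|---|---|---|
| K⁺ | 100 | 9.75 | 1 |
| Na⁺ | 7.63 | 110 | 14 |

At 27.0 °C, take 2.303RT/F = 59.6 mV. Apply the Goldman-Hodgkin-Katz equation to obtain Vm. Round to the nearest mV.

52 mV

Vm = 59.6 · log₁₀[(Σ P·[cation]ₒ + Σ P·[anion]ᵢ) / (Σ P·[cation]ᵢ + Σ P·[anion]ₒ)]
Numerator = 1×9.75 + 14×110 = 1550
Denominator = 1×100 + 14×7.63 = 206.8
Vm = 59.6 · log₁₀(7.4932) = 59.6 × (0.8747) = 52.13 mV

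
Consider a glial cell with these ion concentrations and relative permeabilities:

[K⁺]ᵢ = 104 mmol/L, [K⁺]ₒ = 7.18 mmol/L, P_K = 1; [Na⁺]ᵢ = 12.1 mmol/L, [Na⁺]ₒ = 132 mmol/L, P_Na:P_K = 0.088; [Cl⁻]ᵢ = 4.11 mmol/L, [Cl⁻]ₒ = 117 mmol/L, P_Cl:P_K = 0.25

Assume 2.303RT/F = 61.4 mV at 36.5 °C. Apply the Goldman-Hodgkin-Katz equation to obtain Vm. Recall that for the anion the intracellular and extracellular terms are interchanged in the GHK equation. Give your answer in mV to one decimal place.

-51.0 mV

Vm = 61.4 · log₁₀[(Σ P·[cation]ₒ + Σ P·[anion]ᵢ) / (Σ P·[cation]ᵢ + Σ P·[anion]ₒ)]
Numerator = 1×7.18 + 0.088×132 + 0.25×4.11 = 19.82
Denominator = 1×104 + 0.088×12.1 + 0.25×117 = 134.3
Vm = 61.4 · log₁₀(0.14759) = 61.4 × (-0.8309) = -51.02 mV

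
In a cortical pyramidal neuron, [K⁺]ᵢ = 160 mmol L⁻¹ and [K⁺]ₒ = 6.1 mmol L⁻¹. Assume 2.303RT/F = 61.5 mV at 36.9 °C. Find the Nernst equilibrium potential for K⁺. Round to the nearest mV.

-87 mV

E = (61.5/z) · log₁₀([K⁺]_out/[K⁺]_in) with z = +1.
= (61.5/1) · log₁₀(6.1/160) = 61.50 · log₁₀(0.03812)
= 61.50 · (-1.4188) = -87.26 mV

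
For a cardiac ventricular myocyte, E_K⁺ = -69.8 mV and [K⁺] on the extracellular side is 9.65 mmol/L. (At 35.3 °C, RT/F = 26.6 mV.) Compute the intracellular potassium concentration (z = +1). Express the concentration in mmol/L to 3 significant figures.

Nernst: E = (26.6/1) · ln([out]/[in]), so ln([out]/[in]) = -69.8 × 1 / 26.6 = -2.6241.
[out]/[in] = e^(-2.6241) = 0.07251.
[in] = 9.65 / 0.07251 = 133.1 mmol/L.

133 mmol/L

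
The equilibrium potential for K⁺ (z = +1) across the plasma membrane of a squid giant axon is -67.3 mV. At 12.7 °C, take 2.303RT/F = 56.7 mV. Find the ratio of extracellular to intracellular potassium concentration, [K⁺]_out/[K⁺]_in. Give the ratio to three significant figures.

log₁₀([out]/[in]) = E·z/(56.7) = -67.3 × 1 / 56.7 = -1.1869
[out]/[in] = 10^(-1.1869) = 0.06502

0.0650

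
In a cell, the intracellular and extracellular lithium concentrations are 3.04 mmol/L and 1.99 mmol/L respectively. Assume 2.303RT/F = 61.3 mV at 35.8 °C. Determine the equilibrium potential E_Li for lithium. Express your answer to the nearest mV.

-11 mV

E = (61.3/z) · log₁₀([Li⁺]_out/[Li⁺]_in) with z = +1.
= (61.3/1) · log₁₀(1.99/3.04) = 61.30 · log₁₀(0.6546)
= 61.30 · (-0.1840) = -11.28 mV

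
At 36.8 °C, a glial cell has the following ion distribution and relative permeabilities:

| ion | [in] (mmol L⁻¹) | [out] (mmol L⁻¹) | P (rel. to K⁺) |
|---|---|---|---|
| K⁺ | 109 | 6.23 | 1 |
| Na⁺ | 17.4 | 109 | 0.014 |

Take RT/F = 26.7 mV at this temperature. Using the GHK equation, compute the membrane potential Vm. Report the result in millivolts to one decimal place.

Vm = 26.7 · ln[(Σ P·[cation]ₒ + Σ P·[anion]ᵢ) / (Σ P·[cation]ᵢ + Σ P·[anion]ₒ)]
Numerator = 1×6.23 + 0.014×109 = 7.756
Denominator = 1×109 + 0.014×17.4 = 109.2
Vm = 26.7 · ln(0.070997) = 26.7 × (-2.6451) = -70.62 mV

-70.6 mV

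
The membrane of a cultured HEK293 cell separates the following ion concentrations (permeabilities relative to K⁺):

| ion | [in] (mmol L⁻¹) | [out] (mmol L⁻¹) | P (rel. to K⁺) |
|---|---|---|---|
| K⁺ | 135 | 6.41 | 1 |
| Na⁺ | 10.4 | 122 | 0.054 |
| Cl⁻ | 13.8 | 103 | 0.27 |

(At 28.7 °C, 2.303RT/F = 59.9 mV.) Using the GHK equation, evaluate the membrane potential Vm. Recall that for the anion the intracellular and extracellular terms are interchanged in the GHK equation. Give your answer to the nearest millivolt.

Vm = 59.9 · log₁₀[(Σ P·[cation]ₒ + Σ P·[anion]ᵢ) / (Σ P·[cation]ᵢ + Σ P·[anion]ₒ)]
Numerator = 1×6.41 + 0.054×122 + 0.27×13.8 = 16.72
Denominator = 1×135 + 0.054×10.4 + 0.27×103 = 163.4
Vm = 59.9 · log₁₀(0.10237) = 59.9 × (-0.9898) = -59.29 mV

-59 mV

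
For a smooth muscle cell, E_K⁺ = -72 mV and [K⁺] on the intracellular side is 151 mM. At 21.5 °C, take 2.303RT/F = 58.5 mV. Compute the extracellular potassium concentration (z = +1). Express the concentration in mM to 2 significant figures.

Nernst: E = (58.5/1) · log₁₀([out]/[in]), so log₁₀([out]/[in]) = -72.0 × 1 / 58.5 = -1.2308.
[out]/[in] = 10^(-1.2308) = 0.05878.
[out] = 0.05878 × 151 = 8.876 mM.

8.9 mM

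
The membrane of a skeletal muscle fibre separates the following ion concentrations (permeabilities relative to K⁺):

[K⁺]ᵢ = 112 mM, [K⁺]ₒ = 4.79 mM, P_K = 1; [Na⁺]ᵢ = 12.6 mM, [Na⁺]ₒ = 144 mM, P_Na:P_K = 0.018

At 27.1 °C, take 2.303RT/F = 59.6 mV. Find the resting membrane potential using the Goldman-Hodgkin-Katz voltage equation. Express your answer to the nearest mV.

-70 mV

Vm = 59.6 · log₁₀[(Σ P·[cation]ₒ + Σ P·[anion]ᵢ) / (Σ P·[cation]ᵢ + Σ P·[anion]ₒ)]
Numerator = 1×4.79 + 0.018×144 = 7.382
Denominator = 1×112 + 0.018×12.6 = 112.2
Vm = 59.6 · log₁₀(0.065778) = 59.6 × (-1.1819) = -70.44 mV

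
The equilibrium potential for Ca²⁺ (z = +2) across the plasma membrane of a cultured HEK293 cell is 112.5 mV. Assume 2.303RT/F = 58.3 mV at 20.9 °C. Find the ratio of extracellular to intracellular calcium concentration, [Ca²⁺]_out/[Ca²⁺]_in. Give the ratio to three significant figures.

7230

log₁₀([out]/[in]) = E·z/(58.3) = 112.5 × 2 / 58.3 = 3.8593
[out]/[in] = 10^(3.8593) = 7233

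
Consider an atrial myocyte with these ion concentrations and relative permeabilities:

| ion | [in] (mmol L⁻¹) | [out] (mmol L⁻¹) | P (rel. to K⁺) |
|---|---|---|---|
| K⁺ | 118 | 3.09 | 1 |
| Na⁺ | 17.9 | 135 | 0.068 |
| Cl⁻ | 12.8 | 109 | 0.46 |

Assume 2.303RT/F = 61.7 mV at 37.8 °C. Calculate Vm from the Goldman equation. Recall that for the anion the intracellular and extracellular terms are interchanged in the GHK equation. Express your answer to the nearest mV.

-60 mV

Vm = 61.7 · log₁₀[(Σ P·[cation]ₒ + Σ P·[anion]ᵢ) / (Σ P·[cation]ᵢ + Σ P·[anion]ₒ)]
Numerator = 1×3.09 + 0.068×135 + 0.46×12.8 = 18.16
Denominator = 1×118 + 0.068×17.9 + 0.46×109 = 169.4
Vm = 61.7 · log₁₀(0.10722) = 61.7 × (-0.9697) = -59.83 mV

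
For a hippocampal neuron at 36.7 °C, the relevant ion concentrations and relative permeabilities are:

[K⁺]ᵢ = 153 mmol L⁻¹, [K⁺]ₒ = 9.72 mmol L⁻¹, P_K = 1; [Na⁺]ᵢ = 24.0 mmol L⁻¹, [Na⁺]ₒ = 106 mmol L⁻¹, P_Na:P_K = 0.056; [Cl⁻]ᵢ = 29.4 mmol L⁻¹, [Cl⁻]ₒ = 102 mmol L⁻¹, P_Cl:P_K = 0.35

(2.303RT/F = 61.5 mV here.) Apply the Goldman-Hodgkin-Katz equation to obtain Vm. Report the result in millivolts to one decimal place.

-53.2 mV

Vm = 61.5 · log₁₀[(Σ P·[cation]ₒ + Σ P·[anion]ᵢ) / (Σ P·[cation]ᵢ + Σ P·[anion]ₒ)]
Numerator = 1×9.72 + 0.056×106 + 0.35×29.4 = 25.95
Denominator = 1×153 + 0.056×24.0 + 0.35×102 = 190
Vm = 61.5 · log₁₀(0.13653) = 61.5 × (-0.8648) = -53.18 mV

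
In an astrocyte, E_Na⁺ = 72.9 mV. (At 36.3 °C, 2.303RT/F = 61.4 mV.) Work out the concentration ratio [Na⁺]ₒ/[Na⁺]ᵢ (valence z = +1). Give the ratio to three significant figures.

log₁₀([out]/[in]) = E·z/(61.4) = 72.9 × 1 / 61.4 = 1.1873
[out]/[in] = 10^(1.1873) = 15.39

15.4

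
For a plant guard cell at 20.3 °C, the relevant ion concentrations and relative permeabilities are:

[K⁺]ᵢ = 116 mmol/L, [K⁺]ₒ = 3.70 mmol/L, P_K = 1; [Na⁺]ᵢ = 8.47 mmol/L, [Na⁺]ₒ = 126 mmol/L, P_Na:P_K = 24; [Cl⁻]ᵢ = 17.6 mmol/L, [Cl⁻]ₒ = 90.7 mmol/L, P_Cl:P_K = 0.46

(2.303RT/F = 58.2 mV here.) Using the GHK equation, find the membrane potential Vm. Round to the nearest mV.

54 mV

Vm = 58.2 · log₁₀[(Σ P·[cation]ₒ + Σ P·[anion]ᵢ) / (Σ P·[cation]ᵢ + Σ P·[anion]ₒ)]
Numerator = 1×3.70 + 24×126 + 0.46×17.6 = 3036
Denominator = 1×116 + 24×8.47 + 0.46×90.7 = 361
Vm = 58.2 · log₁₀(8.4094) = 58.2 × (0.9248) = 53.82 mV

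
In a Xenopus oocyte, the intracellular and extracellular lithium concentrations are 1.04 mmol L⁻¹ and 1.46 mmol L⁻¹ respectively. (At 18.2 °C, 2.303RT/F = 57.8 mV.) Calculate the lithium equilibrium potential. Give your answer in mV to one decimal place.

8.5 mV

E = (57.8/z) · log₁₀([Li⁺]_out/[Li⁺]_in) with z = +1.
= (57.8/1) · log₁₀(1.46/1.04) = 57.80 · log₁₀(1.404)
= 57.80 · (0.1473) = 8.52 mV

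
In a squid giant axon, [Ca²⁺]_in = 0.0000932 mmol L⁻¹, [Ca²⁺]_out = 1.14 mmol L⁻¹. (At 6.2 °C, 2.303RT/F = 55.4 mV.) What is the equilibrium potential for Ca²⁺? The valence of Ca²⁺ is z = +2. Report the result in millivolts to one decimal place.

E = (55.4/z) · log₁₀([Ca²⁺]_out/[Ca²⁺]_in) with z = +2.
= (55.4/2) · log₁₀(1.14/0.0000932) = 27.70 · log₁₀(1.223e+04)
= 27.70 · (4.0875) = 113.22 mV

113.2 mV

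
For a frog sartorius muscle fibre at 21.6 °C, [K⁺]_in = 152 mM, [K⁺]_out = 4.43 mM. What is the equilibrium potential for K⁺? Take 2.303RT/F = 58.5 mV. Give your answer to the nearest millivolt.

-90 mV

E = (58.5/z) · log₁₀([K⁺]_out/[K⁺]_in) with z = +1.
= (58.5/1) · log₁₀(4.43/152) = 58.50 · log₁₀(0.02914)
= 58.50 · (-1.5354) = -89.82 mV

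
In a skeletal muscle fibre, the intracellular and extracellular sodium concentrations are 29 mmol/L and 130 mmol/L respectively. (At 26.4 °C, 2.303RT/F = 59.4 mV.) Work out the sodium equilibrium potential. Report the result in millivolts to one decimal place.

E = (59.4/z) · log₁₀([Na⁺]_out/[Na⁺]_in) with z = +1.
= (59.4/1) · log₁₀(130/29) = 59.40 · log₁₀(4.483)
= 59.40 · (0.6515) = 38.70 mV

38.7 mV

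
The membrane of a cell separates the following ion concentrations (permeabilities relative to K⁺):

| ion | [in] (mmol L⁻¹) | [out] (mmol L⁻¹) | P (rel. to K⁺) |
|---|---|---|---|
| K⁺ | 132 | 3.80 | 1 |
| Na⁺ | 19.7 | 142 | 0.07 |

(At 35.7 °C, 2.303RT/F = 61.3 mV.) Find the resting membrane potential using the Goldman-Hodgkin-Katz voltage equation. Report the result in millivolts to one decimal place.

-60.5 mV

Vm = 61.3 · log₁₀[(Σ P·[cation]ₒ + Σ P·[anion]ᵢ) / (Σ P·[cation]ᵢ + Σ P·[anion]ₒ)]
Numerator = 1×3.80 + 0.07×142 = 13.74
Denominator = 1×132 + 0.07×19.7 = 133.4
Vm = 61.3 · log₁₀(0.10301) = 61.3 × (-0.9871) = -60.51 mV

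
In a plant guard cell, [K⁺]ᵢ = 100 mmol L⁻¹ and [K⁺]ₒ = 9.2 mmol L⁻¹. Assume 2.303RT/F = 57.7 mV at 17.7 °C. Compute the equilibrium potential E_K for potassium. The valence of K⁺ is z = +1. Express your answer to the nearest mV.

-60 mV

E = (57.7/z) · log₁₀([K⁺]_out/[K⁺]_in) with z = +1.
= (57.7/1) · log₁₀(9.2/100) = 57.70 · log₁₀(0.092)
= 57.70 · (-1.0362) = -59.79 mV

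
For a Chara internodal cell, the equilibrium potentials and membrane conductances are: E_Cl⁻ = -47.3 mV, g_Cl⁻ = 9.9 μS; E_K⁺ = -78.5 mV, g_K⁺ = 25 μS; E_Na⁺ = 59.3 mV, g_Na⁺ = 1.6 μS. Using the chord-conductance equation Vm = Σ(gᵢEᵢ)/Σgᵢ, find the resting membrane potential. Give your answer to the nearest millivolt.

Σ gᵢEᵢ = 9.9·(-47.3) + 25·(-78.5) + 1.6·(59.3) = -2335.89
Σ gᵢ = 9.9 + 25 + 1.6 = 36.5
Vm = -2335.89 / 36.5 = -64.00 mV

-64 mV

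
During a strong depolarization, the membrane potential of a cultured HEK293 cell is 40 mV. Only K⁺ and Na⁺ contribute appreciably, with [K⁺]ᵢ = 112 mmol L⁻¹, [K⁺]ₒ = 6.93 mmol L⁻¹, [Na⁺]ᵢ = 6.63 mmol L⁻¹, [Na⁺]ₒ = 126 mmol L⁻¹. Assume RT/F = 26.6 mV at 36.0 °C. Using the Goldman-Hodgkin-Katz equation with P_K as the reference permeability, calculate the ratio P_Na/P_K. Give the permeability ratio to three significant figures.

5.17

Let α = P_Na/P_K. GHK: Vm = 26.6·ln[(Kₒ + α·Naₒ)/(Kᵢ + α·Naᵢ)].
e^(Vm/26.6) = e^(40.0/26.6) = 4.4986
So 4.4986·(Kᵢ + α·Naᵢ) = Kₒ + α·Naₒ → α = (4.4986·112.0 − 6.93) / (126.0 − 4.4986·6.63)
α = (503.8 − 6.93) / (126.0 − 29.83) = 496.9/96.17 = 5.167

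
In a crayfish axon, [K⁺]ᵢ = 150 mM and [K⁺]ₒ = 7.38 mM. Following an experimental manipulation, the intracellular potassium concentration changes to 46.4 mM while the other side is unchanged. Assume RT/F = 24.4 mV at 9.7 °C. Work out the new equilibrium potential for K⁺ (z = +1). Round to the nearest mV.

-45 mV

After the shift: [K⁺]_out = 7.38, [K⁺]_in = 46.4 mM.
E_new = (24.4/1)·ln(7.38/46.4) = 24.40 · (-1.8385) = -44.86 mV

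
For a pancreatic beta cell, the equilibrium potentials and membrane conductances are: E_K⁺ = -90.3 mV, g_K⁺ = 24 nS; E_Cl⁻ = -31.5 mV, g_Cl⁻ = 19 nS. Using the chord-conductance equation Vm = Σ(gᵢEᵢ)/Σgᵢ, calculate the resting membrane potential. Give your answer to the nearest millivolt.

Σ gᵢEᵢ = 24·(-90.3) + 19·(-31.5) = -2765.70
Σ gᵢ = 24 + 19 = 43
Vm = -2765.70 / 43 = -64.32 mV

-64 mV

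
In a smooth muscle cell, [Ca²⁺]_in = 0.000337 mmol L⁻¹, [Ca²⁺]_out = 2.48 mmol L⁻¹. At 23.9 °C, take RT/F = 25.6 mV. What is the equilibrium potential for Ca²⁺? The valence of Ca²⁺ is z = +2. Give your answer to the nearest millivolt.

114 mV

E = (25.6/z) · ln([Ca²⁺]_out/[Ca²⁺]_in) with z = +2.
= (25.6/2) · ln(2.48/0.000337) = 12.80 · ln(7359)
= 12.80 · (8.9037) = 113.97 mV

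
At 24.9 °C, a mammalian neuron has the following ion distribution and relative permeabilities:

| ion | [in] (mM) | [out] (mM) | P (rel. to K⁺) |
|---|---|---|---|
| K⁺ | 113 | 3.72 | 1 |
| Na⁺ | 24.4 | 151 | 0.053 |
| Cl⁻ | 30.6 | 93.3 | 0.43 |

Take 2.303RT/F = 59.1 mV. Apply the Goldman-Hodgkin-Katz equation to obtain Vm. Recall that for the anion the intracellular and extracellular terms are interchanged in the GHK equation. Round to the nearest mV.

-47 mV

Vm = 59.1 · log₁₀[(Σ P·[cation]ₒ + Σ P·[anion]ᵢ) / (Σ P·[cation]ᵢ + Σ P·[anion]ₒ)]
Numerator = 1×3.72 + 0.053×151 + 0.43×30.6 = 24.88
Denominator = 1×113 + 0.053×24.4 + 0.43×93.3 = 154.4
Vm = 59.1 · log₁₀(0.16113) = 59.1 × (-0.7928) = -46.86 mV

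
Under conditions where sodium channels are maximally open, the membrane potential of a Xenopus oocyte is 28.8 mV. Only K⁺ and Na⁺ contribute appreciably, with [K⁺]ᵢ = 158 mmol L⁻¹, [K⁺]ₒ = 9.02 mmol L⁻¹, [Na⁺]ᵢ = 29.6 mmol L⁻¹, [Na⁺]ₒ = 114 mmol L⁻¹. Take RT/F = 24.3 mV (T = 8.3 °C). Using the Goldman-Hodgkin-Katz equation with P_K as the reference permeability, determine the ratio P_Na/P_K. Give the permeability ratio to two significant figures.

30

Let α = P_Na/P_K. GHK: Vm = 24.3·ln[(Kₒ + α·Naₒ)/(Kᵢ + α·Naᵢ)].
e^(Vm/24.3) = e^(28.8/24.3) = 3.2713
So 3.2713·(Kᵢ + α·Naᵢ) = Kₒ + α·Naₒ → α = (3.2713·158.0 − 9.02) / (114.0 − 3.2713·29.6)
α = (516.9 − 9.02) / (114.0 − 96.83) = 507.8/17.17 = 29.58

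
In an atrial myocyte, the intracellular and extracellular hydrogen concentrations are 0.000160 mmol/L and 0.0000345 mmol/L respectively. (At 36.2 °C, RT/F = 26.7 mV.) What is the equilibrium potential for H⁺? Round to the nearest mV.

E = (26.7/z) · ln([H⁺]_out/[H⁺]_in) with z = +1.
= (26.7/1) · ln(0.0000345/0.000160) = 26.70 · ln(0.2156)
= 26.70 · (-1.5342) = -40.96 mV

-41 mV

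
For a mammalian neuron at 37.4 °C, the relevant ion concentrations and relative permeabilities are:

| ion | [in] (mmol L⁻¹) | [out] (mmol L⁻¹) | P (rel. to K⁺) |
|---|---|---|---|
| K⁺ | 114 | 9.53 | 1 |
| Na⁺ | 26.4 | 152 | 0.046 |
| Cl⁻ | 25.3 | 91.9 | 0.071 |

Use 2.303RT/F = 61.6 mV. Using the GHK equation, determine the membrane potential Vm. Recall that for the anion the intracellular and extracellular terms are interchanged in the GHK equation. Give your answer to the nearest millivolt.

-51 mV

Vm = 61.6 · log₁₀[(Σ P·[cation]ₒ + Σ P·[anion]ᵢ) / (Σ P·[cation]ᵢ + Σ P·[anion]ₒ)]
Numerator = 1×9.53 + 0.046×152 + 0.071×25.3 = 18.32
Denominator = 1×114 + 0.046×26.4 + 0.071×91.9 = 121.7
Vm = 61.6 · log₁₀(0.15047) = 61.6 × (-0.8225) = -50.67 mV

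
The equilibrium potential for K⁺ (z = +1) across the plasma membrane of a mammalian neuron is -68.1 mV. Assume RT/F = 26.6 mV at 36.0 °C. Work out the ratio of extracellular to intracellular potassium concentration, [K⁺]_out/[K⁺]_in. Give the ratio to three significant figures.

0.0773

ln([out]/[in]) = E·z/(26.6) = -68.1 × 1 / 26.6 = -2.5602
[out]/[in] = e^(-2.5602) = 0.07729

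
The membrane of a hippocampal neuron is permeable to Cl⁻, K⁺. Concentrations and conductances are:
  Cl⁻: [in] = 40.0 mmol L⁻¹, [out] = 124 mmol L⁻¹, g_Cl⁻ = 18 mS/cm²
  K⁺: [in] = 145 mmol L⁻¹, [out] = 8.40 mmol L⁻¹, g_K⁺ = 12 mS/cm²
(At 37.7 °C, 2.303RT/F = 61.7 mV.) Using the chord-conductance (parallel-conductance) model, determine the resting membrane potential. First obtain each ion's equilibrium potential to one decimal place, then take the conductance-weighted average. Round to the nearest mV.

-49 mV

E_Cl⁻ = (61.7/-1)·log₁₀(124/40.0) = -30.3 mV
E_K⁺ = (61.7/1)·log₁₀(8.40/145) = -76.3 mV
Vm = (Σ gᵢEᵢ)/(Σ gᵢ) = (18·-30.3 + 12·-76.3) / (18 + 12)
= -1461.00 / 30 = -48.70 mV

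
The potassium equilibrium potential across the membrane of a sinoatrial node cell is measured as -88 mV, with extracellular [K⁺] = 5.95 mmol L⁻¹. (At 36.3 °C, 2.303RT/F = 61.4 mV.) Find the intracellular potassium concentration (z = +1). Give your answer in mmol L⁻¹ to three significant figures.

161 mmol L⁻¹

Nernst: E = (61.4/1) · log₁₀([out]/[in]), so log₁₀([out]/[in]) = -88.0 × 1 / 61.4 = -1.4332.
[out]/[in] = 10^(-1.4332) = 0.03688.
[in] = 5.95 / 0.03688 = 161.3 mmol L⁻¹.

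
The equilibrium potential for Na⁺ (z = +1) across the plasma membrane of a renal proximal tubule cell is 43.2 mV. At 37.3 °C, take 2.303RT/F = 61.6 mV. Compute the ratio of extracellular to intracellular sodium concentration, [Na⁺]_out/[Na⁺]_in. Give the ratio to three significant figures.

5.03

log₁₀([out]/[in]) = E·z/(61.6) = 43.2 × 1 / 61.6 = 0.7013
[out]/[in] = 10^(0.7013) = 5.027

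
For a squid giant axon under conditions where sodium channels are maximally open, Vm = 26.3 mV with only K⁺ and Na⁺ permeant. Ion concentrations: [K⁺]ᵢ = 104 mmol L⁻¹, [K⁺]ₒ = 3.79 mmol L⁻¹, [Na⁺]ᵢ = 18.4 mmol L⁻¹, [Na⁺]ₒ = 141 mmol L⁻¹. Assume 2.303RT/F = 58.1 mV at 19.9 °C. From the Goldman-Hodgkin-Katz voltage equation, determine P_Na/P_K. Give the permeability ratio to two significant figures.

Let α = P_Na/P_K. GHK: Vm = 58.1·log₁₀[(Kₒ + α·Naₒ)/(Kᵢ + α·Naᵢ)].
10^(Vm/58.1) = 10^(26.3/58.1) = 2.8357
So 2.8357·(Kᵢ + α·Naᵢ) = Kₒ + α·Naₒ → α = (2.8357·104.0 − 3.79) / (141.0 − 2.8357·18.4)
α = (294.9 − 3.79) / (141.0 − 52.18) = 291.1/88.82 = 3.278

3.3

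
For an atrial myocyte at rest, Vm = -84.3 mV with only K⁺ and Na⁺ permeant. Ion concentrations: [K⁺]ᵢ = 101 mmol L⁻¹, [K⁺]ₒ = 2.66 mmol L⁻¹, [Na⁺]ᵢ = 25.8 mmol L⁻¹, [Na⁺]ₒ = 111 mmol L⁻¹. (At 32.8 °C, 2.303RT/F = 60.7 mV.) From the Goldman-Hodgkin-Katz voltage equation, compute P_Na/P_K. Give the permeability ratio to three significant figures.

Let α = P_Na/P_K. GHK: Vm = 60.7·log₁₀[(Kₒ + α·Naₒ)/(Kᵢ + α·Naᵢ)].
10^(Vm/60.7) = 10^(-84.3/60.7) = 0.040851
So 0.040851·(Kᵢ + α·Naᵢ) = Kₒ + α·Naₒ → α = (0.040851·101.0 − 2.66) / (111.0 − 0.040851·25.8)
α = (4.126 − 2.66) / (111.0 − 1.054) = 1.466/109.9 = 0.01333

0.0133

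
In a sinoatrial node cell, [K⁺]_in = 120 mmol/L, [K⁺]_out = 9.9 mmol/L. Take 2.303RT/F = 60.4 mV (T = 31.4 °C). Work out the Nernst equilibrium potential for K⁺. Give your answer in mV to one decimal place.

E = (60.4/z) · log₁₀([K⁺]_out/[K⁺]_in) with z = +1.
= (60.4/1) · log₁₀(9.9/120) = 60.40 · log₁₀(0.0825)
= 60.40 · (-1.0835) = -65.45 mV

-65.4 mV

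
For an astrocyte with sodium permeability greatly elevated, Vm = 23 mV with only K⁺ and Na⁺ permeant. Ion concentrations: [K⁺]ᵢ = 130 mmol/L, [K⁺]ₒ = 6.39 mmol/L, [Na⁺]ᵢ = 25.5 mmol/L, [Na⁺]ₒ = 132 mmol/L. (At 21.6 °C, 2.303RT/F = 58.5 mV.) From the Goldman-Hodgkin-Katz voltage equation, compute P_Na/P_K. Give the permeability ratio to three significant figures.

Let α = P_Na/P_K. GHK: Vm = 58.5·log₁₀[(Kₒ + α·Naₒ)/(Kᵢ + α·Naᵢ)].
10^(Vm/58.5) = 10^(23.0/58.5) = 2.4726
So 2.4726·(Kᵢ + α·Naᵢ) = Kₒ + α·Naₒ → α = (2.4726·130.0 − 6.39) / (132.0 − 2.4726·25.5)
α = (321.4 − 6.39) / (132.0 − 63.05) = 315.1/68.95 = 4.569

4.57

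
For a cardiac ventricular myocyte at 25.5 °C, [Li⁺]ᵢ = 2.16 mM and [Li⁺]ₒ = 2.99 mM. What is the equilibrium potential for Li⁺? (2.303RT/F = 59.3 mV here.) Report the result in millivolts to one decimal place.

8.4 mV

E = (59.3/z) · log₁₀([Li⁺]_out/[Li⁺]_in) with z = +1.
= (59.3/1) · log₁₀(2.99/2.16) = 59.30 · log₁₀(1.384)
= 59.30 · (0.1412) = 8.37 mV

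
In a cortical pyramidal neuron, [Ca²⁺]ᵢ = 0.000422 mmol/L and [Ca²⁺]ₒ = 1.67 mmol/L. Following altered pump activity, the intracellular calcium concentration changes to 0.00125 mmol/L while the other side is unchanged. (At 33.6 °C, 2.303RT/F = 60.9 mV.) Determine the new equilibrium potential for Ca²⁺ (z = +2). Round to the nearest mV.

95 mV

After the shift: [Ca²⁺]_out = 1.67, [Ca²⁺]_in = 0.00125 mmol/L.
E_new = (60.9/2)·log₁₀(1.67/0.00125) = 30.45 · (3.1258) = 95.18 mV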